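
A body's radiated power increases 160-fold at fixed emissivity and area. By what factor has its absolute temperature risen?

P ∝ T⁴ ⇒ T ∝ P^(1/4), so T scales by (160)^(1/4) = 3.56.

factor ≈ 3.56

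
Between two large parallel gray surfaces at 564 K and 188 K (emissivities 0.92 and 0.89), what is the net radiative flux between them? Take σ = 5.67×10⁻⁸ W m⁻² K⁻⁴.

For two large parallel gray plates, q = σ(T₁⁴ − T₂⁴) / (1/ε₁ + 1/ε₂ − 1).
1/ε₁ + 1/ε₂ − 1 = 1/0.92 + 1/0.89 − 1 = 1.211.
T₁⁴ − T₂⁴ = 1.01×10^11 − 1.25×10^9 = 9.99×10^10 K⁴.
q = 5.67×10⁻⁸ × 9.99×10^10 / 1.211 = 4680 W/m².

q ≈ 4680 W/m²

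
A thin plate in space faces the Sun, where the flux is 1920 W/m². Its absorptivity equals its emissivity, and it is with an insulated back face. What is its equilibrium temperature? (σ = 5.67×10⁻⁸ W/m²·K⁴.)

Absorbed flux αS = emitted flux εσT⁴ (one radiating face); with α = ε, T = (S/σ)^(1/4).
T = (1920 / 5.67×10⁻⁸)^(1/4) = (3.39×10^10)^(1/4).
T = 429 K.

T ≈ 429 K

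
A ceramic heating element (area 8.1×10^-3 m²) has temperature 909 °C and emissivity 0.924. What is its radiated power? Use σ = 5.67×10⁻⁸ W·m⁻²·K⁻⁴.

909 °C = 1182 K.
P = εσAT⁴ = 0.924 × 5.67×10⁻⁸ × 8.10×10^-3 × (1182)⁴ = 0.924 × 5.67×10⁻⁸ × 8.10×10^-3 × 1.95×10^12.
P = 828 W.

P ≈ 828 W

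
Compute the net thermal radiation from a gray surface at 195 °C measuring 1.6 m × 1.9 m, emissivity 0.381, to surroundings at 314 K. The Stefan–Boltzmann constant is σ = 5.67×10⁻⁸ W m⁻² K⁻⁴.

Q ≈ 2510 W

A = 1.6 × 1.9 = 3.04 m².
Convert: 195 °C = 468 K.
Q = εσA(T⁴ − T_s⁴). T⁴ − T_s⁴ = (468)⁴ − (314)⁴ = 4.80×10^10 − 9.72×10^9 = 3.83×10^10 K⁴.
Q = 0.381 × 5.67×10⁻⁸ × 3.04 × 3.83×10^10 = 2510 W.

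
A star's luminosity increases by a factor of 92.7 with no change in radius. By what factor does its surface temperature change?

P ∝ T⁴ ⇒ T ∝ P^(1/4), so T scales by (92.7)^(1/4) = 3.10.

factor ≈ 3.10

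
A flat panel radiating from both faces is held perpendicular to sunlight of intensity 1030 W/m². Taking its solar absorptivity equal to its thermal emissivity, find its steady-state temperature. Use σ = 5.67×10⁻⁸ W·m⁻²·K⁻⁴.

T ≈ 309 K

Absorbed flux αS = emitted flux 2εσT⁴ per unit area; with α = ε this gives T = (S/2σ)^(1/4).
T = (1030 / (2 × 5.67×10⁻⁸))^(1/4) = (9.08×10^9)^(1/4).
T = 309 K.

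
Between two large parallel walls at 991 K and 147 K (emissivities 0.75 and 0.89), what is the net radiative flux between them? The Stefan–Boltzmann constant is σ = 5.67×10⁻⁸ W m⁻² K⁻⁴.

q ≈ 37500 W/m²

For two large parallel gray plates, q = σ(T₁⁴ − T₂⁴) / (1/ε₁ + 1/ε₂ − 1).
1/ε₁ + 1/ε₂ − 1 = 1/0.75 + 1/0.89 − 1 = 1.457.
T₁⁴ − T₂⁴ = 9.64×10^11 − 4.67×10^8 = 9.64×10^11 K⁴.
q = 5.67×10⁻⁸ × 9.64×10^11 / 1.457 = 37500 W/m².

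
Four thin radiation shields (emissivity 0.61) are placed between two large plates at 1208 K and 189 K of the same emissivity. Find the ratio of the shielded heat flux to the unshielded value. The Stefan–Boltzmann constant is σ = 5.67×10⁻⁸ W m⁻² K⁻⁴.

ratio ≈ 0.200

With N identical shields there are N+1 = 5 gaps in series, each with the same radiative resistance, so the flux falls to 1/(N+1) of its unshielded value.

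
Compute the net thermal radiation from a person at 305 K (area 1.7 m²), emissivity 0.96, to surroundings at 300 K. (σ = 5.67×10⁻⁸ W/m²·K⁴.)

Q ≈ 51.2 W

Q = εσA(T⁴ − T_s⁴). T⁴ − T_s⁴ = (305)⁴ − (300)⁴ = 8.65×10^9 − 8.10×10^9 = 5.54×10^8 K⁴.
Q = 0.96 × 5.67×10⁻⁸ × 1.70 × 5.54×10^8 = 51.2 W.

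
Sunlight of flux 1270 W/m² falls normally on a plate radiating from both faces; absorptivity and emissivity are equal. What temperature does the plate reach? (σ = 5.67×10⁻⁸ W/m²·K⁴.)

T ≈ 325 K

Absorbed flux αS = emitted flux 2εσT⁴ per unit area; with α = ε this gives T = (S/2σ)^(1/4).
T = (1270 / (2 × 5.67×10⁻⁸))^(1/4) = (1.12×10^10)^(1/4).
T = 325 K.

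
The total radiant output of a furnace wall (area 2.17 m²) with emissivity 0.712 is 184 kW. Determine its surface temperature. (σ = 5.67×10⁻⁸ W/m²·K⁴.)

T ≈ 1200 K

From P = εσAT⁴, T = (P / εσA)^(1/4) = (1.84×10^5 / (0.712 × 5.67×10⁻⁸ × 2.17))^(1/4).
T = (2.10×10^12)^(1/4) = 1200 K.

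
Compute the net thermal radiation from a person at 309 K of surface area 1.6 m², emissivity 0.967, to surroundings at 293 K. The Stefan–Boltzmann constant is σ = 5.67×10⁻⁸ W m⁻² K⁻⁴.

Q ≈ 153 W

Q = εσA(T⁴ − T_s⁴). T⁴ − T_s⁴ = (309)⁴ − (293)⁴ = 9.12×10^9 − 7.37×10^9 = 1.75×10^9 K⁴.
Q = 0.967 × 5.67×10⁻⁸ × 1.60 × 1.75×10^9 = 153 W.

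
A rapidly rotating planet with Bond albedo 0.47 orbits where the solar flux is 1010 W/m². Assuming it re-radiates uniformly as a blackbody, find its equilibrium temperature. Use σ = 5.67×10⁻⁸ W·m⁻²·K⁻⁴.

Power absorbed = (1−a)S·πR²; power emitted = 4πR²σT⁴. Equating and cancelling πR²:
T = ((1−a)S / 4σ)^(1/4) = (535 / (4 × 5.67×10⁻⁸))^(1/4) = (2.36×10^9)^(1/4).
T = 220 K.

T ≈ 220 K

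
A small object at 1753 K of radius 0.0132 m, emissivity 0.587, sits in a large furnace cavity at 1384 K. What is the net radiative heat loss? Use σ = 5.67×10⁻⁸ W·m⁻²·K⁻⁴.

A = 4πr² = 4π × (0.0132)² = 2.19×10^-3 m².
Q = εσA(T⁴ − T_s⁴). T⁴ − T_s⁴ = (1753)⁴ − (1384)⁴ = 9.44×10^12 − 3.67×10^12 = 5.77×10^12 K⁴.
Q = 0.587 × 5.67×10⁻⁸ × 2.19×10^-3 × 5.77×10^12 = 421 W.

Q ≈ 421 W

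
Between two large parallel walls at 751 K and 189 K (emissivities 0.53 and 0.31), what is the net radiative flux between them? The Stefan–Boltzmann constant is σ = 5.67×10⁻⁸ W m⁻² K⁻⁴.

For two large parallel gray plates, q = σ(T₁⁴ − T₂⁴) / (1/ε₁ + 1/ε₂ − 1).
1/ε₁ + 1/ε₂ − 1 = 1/0.53 + 1/0.31 − 1 = 4.113.
T₁⁴ − T₂⁴ = 3.18×10^11 − 1.28×10^9 = 3.17×10^11 K⁴.
q = 5.67×10⁻⁸ × 3.17×10^11 / 4.113 = 4370 W/m².

q ≈ 4370 W/m²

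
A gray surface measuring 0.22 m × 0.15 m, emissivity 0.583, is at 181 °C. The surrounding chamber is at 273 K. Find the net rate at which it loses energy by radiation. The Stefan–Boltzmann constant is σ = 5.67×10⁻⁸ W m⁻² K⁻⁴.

Q ≈ 40.3 W

A = 0.22 × 0.15 = 0.0330 m².
Convert: 181 °C = 454 K.
Q = εσA(T⁴ − T_s⁴). T⁴ − T_s⁴ = (454)⁴ − (273)⁴ = 4.25×10^10 − 5.55×10^9 = 3.69×10^10 K⁴.
Q = 0.583 × 5.67×10⁻⁸ × 0.0330 × 3.69×10^10 = 40.3 W.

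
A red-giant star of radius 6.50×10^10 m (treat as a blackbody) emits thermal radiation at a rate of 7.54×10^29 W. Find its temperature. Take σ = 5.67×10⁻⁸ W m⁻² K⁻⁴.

T ≈ 3980 K

A = 4πr² = 4π × (6.50×10^10)² = 5.31×10^22 m².
From P = σAT⁴, T = (P / σA)^(1/4) = (7.54×10^29 / (5.67×10⁻⁸ × 5.31×10^22))^(1/4).
T = (2.50×10^14)^(1/4) = 3980 K.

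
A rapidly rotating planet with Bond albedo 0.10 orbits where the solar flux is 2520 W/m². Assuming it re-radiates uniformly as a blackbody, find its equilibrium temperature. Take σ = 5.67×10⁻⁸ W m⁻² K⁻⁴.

Power absorbed = (1−a)S·πR²; power emitted = 4πR²σT⁴. Equating and cancelling πR²:
T = ((1−a)S / 4σ)^(1/4) = (2270 / (4 × 5.67×10⁻⁸))^(1/4) = (1.00×10^10)^(1/4).
T = 316 K.

T ≈ 316 K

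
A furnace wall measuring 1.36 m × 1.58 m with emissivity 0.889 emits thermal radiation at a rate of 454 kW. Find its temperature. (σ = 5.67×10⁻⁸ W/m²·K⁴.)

A = 1.36 × 1.58 = 2.15 m².
From P = εσAT⁴, T = (P / εσA)^(1/4) = (4.54×10^5 / (0.889 × 5.67×10⁻⁸ × 2.15))^(1/4).
T = (4.19×10^12)^(1/4) = 1430 K.

T ≈ 1430 K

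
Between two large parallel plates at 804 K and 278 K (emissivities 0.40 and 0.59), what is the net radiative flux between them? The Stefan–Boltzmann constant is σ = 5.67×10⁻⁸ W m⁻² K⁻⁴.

For two large parallel gray plates, q = σ(T₁⁴ − T₂⁴) / (1/ε₁ + 1/ε₂ − 1).
1/ε₁ + 1/ε₂ − 1 = 1/0.40 + 1/0.59 − 1 = 3.195.
T₁⁴ − T₂⁴ = 4.18×10^11 − 5.97×10^9 = 4.12×10^11 K⁴.
q = 5.67×10⁻⁸ × 4.12×10^11 / 3.195 = 7310 W/m².

q ≈ 7310 W/m²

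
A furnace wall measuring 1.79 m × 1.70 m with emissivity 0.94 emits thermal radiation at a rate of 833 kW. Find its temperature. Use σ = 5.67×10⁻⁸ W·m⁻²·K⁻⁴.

T ≈ 1510 K

A = 1.79 × 1.70 = 3.04 m².
From P = εσAT⁴, T = (P / εσA)^(1/4) = (8.33×10^5 / (0.94 × 5.67×10⁻⁸ × 3.04))^(1/4).
T = (5.14×10^12)^(1/4) = 1510 K.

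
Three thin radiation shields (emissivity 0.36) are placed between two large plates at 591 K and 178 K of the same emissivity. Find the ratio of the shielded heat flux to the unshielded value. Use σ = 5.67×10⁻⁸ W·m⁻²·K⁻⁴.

ratio ≈ 0.250

With N identical shields there are N+1 = 4 gaps in series, each with the same radiative resistance, so the flux falls to 1/(N+1) of its unshielded value.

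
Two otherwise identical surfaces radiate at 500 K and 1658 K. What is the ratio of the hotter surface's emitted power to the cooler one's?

P ∝ T⁴, so the ratio is (1658/500)⁴ = (3.316)⁴ = 121.

ratio ≈ 121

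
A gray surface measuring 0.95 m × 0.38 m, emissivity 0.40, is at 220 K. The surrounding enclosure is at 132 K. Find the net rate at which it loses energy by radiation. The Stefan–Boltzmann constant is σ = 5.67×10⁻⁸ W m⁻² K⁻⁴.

Q ≈ 16.7 W

A = 0.95 × 0.38 = 0.361 m².
Q = εσA(T⁴ − T_s⁴). T⁴ − T_s⁴ = (220)⁴ − (132)⁴ = 2.34×10^9 − 3.04×10^8 = 2.04×10^9 K⁴.
Q = 0.40 × 5.67×10⁻⁸ × 0.361 × 2.04×10^9 = 16.7 W.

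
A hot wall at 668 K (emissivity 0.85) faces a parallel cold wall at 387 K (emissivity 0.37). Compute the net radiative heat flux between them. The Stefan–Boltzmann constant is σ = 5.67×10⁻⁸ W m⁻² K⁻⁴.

For two large parallel gray plates, q = σ(T₁⁴ − T₂⁴) / (1/ε₁ + 1/ε₂ − 1).
1/ε₁ + 1/ε₂ − 1 = 1/0.85 + 1/0.37 − 1 = 2.879.
T₁⁴ − T₂⁴ = 1.99×10^11 − 2.24×10^10 = 1.77×10^11 K⁴.
q = 5.67×10⁻⁸ × 1.77×10^11 / 2.879 = 3480 W/m².

q ≈ 3480 W/m²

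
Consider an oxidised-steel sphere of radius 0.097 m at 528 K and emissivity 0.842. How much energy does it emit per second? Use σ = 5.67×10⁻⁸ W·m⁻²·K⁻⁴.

P ≈ 439 W

A = 4πr² = 4π × (0.097)² = 0.118 m².
Stefan–Boltzmann: P = εσAT⁴ = 0.842 × 5.67×10⁻⁸ × 0.118 × (528)⁴ = 0.842 × 5.67×10⁻⁸ × 0.118 × 7.77×10^10.
P = 439 W.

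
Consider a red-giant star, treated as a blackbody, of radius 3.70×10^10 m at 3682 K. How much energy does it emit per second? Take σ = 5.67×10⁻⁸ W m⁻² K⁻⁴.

P ≈ 1.79×10^29 W

A = 4πr² = 4π × (3.70×10^10)² = 1.72×10^22 m².
P = σAT⁴ = 5.67×10⁻⁸ × 1.72×10^22 × (3682)⁴ = 5.67×10⁻⁸ × 1.72×10^22 × 1.84×10^14.
P = 1.79×10^29 W.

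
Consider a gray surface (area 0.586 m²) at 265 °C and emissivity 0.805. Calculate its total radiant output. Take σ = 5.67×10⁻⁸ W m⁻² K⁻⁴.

P ≈ 2240 W

265 °C = 538 K.
P = εσAT⁴ = 0.805 × 5.67×10⁻⁸ × 0.586 × (538)⁴ = 0.805 × 5.67×10⁻⁸ × 0.586 × 8.38×10^10.
P = 2240 W.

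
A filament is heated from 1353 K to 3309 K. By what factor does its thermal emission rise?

P ∝ T⁴, so the ratio is (3309/1353)⁴ = (2.446)⁴ = 35.8.

ratio ≈ 35.8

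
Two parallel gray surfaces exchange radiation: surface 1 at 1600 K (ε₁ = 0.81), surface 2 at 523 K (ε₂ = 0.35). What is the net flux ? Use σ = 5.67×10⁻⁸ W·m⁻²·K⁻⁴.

q ≈ 1.19×10^5 W/m²

For two large parallel gray plates, q = σ(T₁⁴ − T₂⁴) / (1/ε₁ + 1/ε₂ − 1).
1/ε₁ + 1/ε₂ − 1 = 1/0.81 + 1/0.35 − 1 = 3.092.
T₁⁴ − T₂⁴ = 6.55×10^12 − 7.48×10^10 = 6.48×10^12 K⁴.
q = 5.67×10⁻⁸ × 6.48×10^12 / 3.092 = 1.19×10^5 W/m².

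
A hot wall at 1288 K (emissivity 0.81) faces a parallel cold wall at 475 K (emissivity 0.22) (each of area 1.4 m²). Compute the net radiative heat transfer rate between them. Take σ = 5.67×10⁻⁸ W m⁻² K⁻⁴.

Q ≈ 44900 W

For two large parallel gray plates, q = σ(T₁⁴ − T₂⁴) / (1/ε₁ + 1/ε₂ − 1).
1/ε₁ + 1/ε₂ − 1 = 1/0.81 + 1/0.22 − 1 = 4.780.
T₁⁴ − T₂⁴ = 2.75×10^12 − 5.09×10^10 = 2.70×10^12 K⁴.
q = 5.67×10⁻⁸ × 2.70×10^12 / 4.780 = 32000 W/m².
Q = q·A = 32000 × 1.4 = 44900 W.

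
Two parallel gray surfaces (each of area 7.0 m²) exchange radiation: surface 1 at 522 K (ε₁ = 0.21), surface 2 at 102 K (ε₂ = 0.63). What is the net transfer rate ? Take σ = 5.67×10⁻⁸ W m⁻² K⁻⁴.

For two large parallel gray plates, q = σ(T₁⁴ − T₂⁴) / (1/ε₁ + 1/ε₂ − 1).
1/ε₁ + 1/ε₂ − 1 = 1/0.21 + 1/0.63 − 1 = 5.349.
T₁⁴ − T₂⁴ = 7.42×10^10 − 1.08×10^8 = 7.41×10^10 K⁴.
q = 5.67×10⁻⁸ × 7.41×10^10 / 5.349 = 786 W/m².
Q = q·A = 786 × 7.0 = 5500 W.

Q ≈ 5500 W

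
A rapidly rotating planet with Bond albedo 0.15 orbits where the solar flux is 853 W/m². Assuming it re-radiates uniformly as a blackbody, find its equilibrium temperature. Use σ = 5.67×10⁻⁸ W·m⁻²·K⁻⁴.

T ≈ 238 K

Power absorbed = (1−a)S·πR²; power emitted = 4πR²σT⁴. Equating and cancelling πR²:
T = ((1−a)S / 4σ)^(1/4) = (725 / (4 × 5.67×10⁻⁸))^(1/4) = (3.20×10^9)^(1/4).
T = 238 K.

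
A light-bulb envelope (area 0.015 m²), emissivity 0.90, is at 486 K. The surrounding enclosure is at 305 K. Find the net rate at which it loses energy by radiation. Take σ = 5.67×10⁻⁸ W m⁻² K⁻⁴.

Q ≈ 36.1 W

Q = εσA(T⁴ − T_s⁴). T⁴ − T_s⁴ = (486)⁴ − (305)⁴ = 5.58×10^10 − 8.65×10^9 = 4.71×10^10 K⁴.
Q = 0.90 × 5.67×10⁻⁸ × 0.0150 × 4.71×10^10 = 36.1 W.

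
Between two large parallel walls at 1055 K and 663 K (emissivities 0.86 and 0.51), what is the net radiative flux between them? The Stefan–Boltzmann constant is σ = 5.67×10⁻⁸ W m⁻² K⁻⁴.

For two large parallel gray plates, q = σ(T₁⁴ − T₂⁴) / (1/ε₁ + 1/ε₂ − 1).
1/ε₁ + 1/ε₂ − 1 = 1/0.86 + 1/0.51 − 1 = 2.124.
T₁⁴ − T₂⁴ = 1.24×10^12 − 1.93×10^11 = 1.05×10^12 K⁴.
q = 5.67×10⁻⁸ × 1.05×10^12 / 2.124 = 27900 W/m².

q ≈ 27900 W/m²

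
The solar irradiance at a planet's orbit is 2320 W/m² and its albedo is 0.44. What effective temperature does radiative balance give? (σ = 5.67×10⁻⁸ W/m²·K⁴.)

T ≈ 275 K

Power absorbed = (1−a)S·πR²; power emitted = 4πR²σT⁴. Equating and cancelling πR²:
T = ((1−a)S / 4σ)^(1/4) = (1300 / (4 × 5.67×10⁻⁸))^(1/4) = (5.73×10^9)^(1/4).
T = 275 K.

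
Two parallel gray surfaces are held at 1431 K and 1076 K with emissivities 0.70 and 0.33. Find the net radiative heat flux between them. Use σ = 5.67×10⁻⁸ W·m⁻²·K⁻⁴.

q ≈ 46800 W/m²

For two large parallel gray plates, q = σ(T₁⁴ − T₂⁴) / (1/ε₁ + 1/ε₂ − 1).
1/ε₁ + 1/ε₂ − 1 = 1/0.70 + 1/0.33 − 1 = 3.459.
T₁⁴ − T₂⁴ = 4.19×10^12 − 1.34×10^12 = 2.85×10^12 K⁴.
q = 5.67×10⁻⁸ × 2.85×10^12 / 3.459 = 46800 W/m².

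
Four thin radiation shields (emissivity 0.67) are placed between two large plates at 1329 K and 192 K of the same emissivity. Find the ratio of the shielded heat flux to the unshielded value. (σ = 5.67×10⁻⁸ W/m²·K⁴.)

With N identical shields there are N+1 = 5 gaps in series, each with the same radiative resistance, so the flux falls to 1/(N+1) of its unshielded value.

ratio ≈ 0.200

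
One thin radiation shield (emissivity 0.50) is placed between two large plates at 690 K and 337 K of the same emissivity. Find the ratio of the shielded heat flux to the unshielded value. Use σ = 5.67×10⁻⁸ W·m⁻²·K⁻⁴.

ratio ≈ 0.500

With N identical shields there are N+1 = 2 gaps in series, each with the same radiative resistance, so the flux falls to 1/(N+1) of its unshielded value.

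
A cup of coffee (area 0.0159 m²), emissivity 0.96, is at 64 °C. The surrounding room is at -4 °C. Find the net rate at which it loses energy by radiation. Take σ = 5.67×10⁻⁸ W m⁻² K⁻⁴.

Convert: 64 °C = 337 K; -4 °C = 269 K.
Q = εσA(T⁴ − T_s⁴). T⁴ − T_s⁴ = (337)⁴ − (269)⁴ = 1.29×10^10 − 5.24×10^9 = 7.66×10^9 K⁴.
Q = 0.96 × 5.67×10⁻⁸ × 0.0159 × 7.66×10^9 = 6.63 W.

Q ≈ 6.63 W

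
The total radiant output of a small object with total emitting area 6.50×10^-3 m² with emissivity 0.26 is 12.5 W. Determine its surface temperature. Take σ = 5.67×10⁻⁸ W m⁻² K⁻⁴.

From P = εσAT⁴, T = (P / εσA)^(1/4) = (12.5 / (0.26 × 5.67×10⁻⁸ × 6.50×10^-3))^(1/4).
T = (1.30×10^11)^(1/4) = 601 K.

T ≈ 601 K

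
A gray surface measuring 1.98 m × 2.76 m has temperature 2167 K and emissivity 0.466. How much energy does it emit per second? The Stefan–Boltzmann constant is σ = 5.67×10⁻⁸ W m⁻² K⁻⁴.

A = 1.98 × 2.76 = 5.46 m².
P = εσAT⁴ = 0.466 × 5.67×10⁻⁸ × 5.46 × (2167)⁴ = 0.466 × 5.67×10⁻⁸ × 5.46 × 2.21×10^13.
P = 3.18×10^6 W.

P ≈ 3.18×10^6 W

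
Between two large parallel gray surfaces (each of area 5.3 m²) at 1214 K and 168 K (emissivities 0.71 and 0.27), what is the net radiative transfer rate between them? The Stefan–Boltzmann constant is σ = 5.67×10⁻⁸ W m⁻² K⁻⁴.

For two large parallel gray plates, q = σ(T₁⁴ − T₂⁴) / (1/ε₁ + 1/ε₂ − 1).
1/ε₁ + 1/ε₂ − 1 = 1/0.71 + 1/0.27 − 1 = 4.112.
T₁⁴ − T₂⁴ = 2.17×10^12 − 7.97×10^8 = 2.17×10^12 K⁴.
q = 5.67×10⁻⁸ × 2.17×10^12 / 4.112 = 29900 W/m².
Q = q·A = 29900 × 5.3 = 1.59×10^5 W.

Q ≈ 1.59×10^5 W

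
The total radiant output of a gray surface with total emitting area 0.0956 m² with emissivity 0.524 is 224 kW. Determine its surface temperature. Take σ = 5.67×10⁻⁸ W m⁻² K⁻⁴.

From P = εσAT⁴, T = (P / εσA)^(1/4) = (2.24×10^5 / (0.524 × 5.67×10⁻⁸ × 0.0956))^(1/4).
T = (7.89×10^13)^(1/4) = 2980 K.

T ≈ 2980 K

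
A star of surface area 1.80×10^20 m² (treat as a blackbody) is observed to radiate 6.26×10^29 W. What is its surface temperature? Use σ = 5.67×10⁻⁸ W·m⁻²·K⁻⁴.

From P = σAT⁴, T = (P / σA)^(1/4) = (6.26×10^29 / (5.67×10⁻⁸ × 1.80×10^20))^(1/4).
T = (6.13×10^16)^(1/4) = 15700 K.

T ≈ 15700 K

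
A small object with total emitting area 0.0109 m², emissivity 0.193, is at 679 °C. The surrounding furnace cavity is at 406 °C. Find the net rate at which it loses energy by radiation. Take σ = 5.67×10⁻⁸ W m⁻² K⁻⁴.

Q ≈ 72.6 W

Convert: 679 °C = 952 K; 406 °C = 679 K.
Q = εσA(T⁴ − T_s⁴). T⁴ − T_s⁴ = (952)⁴ − (679)⁴ = 8.21×10^11 − 2.13×10^11 = 6.09×10^11 K⁴.
Q = 0.193 × 5.67×10⁻⁸ × 0.0109 × 6.09×10^11 = 72.6 W.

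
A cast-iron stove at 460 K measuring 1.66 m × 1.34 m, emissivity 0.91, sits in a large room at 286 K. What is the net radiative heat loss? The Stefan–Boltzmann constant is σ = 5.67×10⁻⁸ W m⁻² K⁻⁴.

A = 1.66 × 1.34 = 2.22 m².
Q = εσA(T⁴ − T_s⁴). T⁴ − T_s⁴ = (460)⁴ − (286)⁴ = 4.48×10^10 − 6.69×10^9 = 3.81×10^10 K⁴.
Q = 0.91 × 5.67×10⁻⁸ × 2.22 × 3.81×10^10 = 4370 W.

Q ≈ 4370 W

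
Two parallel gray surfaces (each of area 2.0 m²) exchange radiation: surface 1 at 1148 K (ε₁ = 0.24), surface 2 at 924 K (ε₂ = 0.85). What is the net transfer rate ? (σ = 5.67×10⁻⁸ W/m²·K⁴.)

For two large parallel gray plates, q = σ(T₁⁴ − T₂⁴) / (1/ε₁ + 1/ε₂ − 1).
1/ε₁ + 1/ε₂ − 1 = 1/0.24 + 1/0.85 − 1 = 4.343.
T₁⁴ − T₂⁴ = 1.74×10^12 − 7.29×10^11 = 1.01×10^12 K⁴.
q = 5.67×10⁻⁸ × 1.01×10^12 / 4.343 = 13200 W/m².
Q = q·A = 13200 × 2.0 = 26300 W.

Q ≈ 26300 W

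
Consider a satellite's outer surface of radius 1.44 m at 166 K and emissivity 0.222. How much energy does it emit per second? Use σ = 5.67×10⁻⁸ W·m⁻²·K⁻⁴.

P ≈ 249 W

A = 4πr² = 4π × (1.44)² = 26.1 m².
P = εσAT⁴ = 0.222 × 5.67×10⁻⁸ × 26.1 × (166)⁴ = 0.222 × 5.67×10⁻⁸ × 26.1 × 7.59×10^8.
P = 249 W.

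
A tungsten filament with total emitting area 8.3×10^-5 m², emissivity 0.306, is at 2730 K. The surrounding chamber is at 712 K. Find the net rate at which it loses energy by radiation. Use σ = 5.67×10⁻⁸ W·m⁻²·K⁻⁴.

Q ≈ 79.6 W

Q = εσA(T⁴ − T_s⁴). T⁴ − T_s⁴ = (2730)⁴ − (712)⁴ = 5.55×10^13 − 2.57×10^11 = 5.53×10^13 K⁴.
Q = 0.306 × 5.67×10⁻⁸ × 8.30×10^-5 × 5.53×10^13 = 79.6 W.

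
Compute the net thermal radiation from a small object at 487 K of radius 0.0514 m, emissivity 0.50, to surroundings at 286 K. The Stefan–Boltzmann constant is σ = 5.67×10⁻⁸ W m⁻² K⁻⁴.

Q ≈ 46.6 W

A = 4πr² = 4π × (0.0514)² = 0.0332 m².
Q = εσA(T⁴ − T_s⁴). T⁴ − T_s⁴ = (487)⁴ − (286)⁴ = 5.62×10^10 − 6.69×10^9 = 4.96×10^10 K⁴.
Q = 0.50 × 5.67×10⁻⁸ × 0.0332 × 4.96×10^10 = 46.6 W.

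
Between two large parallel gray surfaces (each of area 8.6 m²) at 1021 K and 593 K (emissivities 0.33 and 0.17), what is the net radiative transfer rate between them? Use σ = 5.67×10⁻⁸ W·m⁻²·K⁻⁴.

For two large parallel gray plates, q = σ(T₁⁴ − T₂⁴) / (1/ε₁ + 1/ε₂ − 1).
1/ε₁ + 1/ε₂ − 1 = 1/0.33 + 1/0.17 − 1 = 7.913.
T₁⁴ − T₂⁴ = 1.09×10^12 − 1.24×10^11 = 9.63×10^11 K⁴.
q = 5.67×10⁻⁸ × 9.63×10^11 / 7.913 = 6900 W/m².
Q = q·A = 6900 × 8.6 = 59300 W.

Q ≈ 59300 W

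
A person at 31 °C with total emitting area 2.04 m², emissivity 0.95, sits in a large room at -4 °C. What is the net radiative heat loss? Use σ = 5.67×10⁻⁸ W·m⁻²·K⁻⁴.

Convert: 31 °C = 304 K; -4 °C = 269 K.
Q = εσA(T⁴ − T_s⁴). T⁴ − T_s⁴ = (304)⁴ − (269)⁴ = 8.54×10^9 − 5.24×10^9 = 3.30×10^9 K⁴.
Q = 0.95 × 5.67×10⁻⁸ × 2.04 × 3.30×10^9 = 363 W.

Q ≈ 363 W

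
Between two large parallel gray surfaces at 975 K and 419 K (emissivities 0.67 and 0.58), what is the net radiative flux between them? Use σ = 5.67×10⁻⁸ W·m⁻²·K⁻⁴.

For two large parallel gray plates, q = σ(T₁⁴ − T₂⁴) / (1/ε₁ + 1/ε₂ − 1).
1/ε₁ + 1/ε₂ − 1 = 1/0.67 + 1/0.58 − 1 = 2.217.
T₁⁴ − T₂⁴ = 9.04×10^11 − 3.08×10^10 = 8.73×10^11 K⁴.
q = 5.67×10⁻⁸ × 8.73×10^11 / 2.217 = 22300 W/m².

q ≈ 22300 W/m²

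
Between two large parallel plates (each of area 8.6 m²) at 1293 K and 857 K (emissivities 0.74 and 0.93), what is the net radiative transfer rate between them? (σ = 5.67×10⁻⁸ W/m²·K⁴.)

For two large parallel gray plates, q = σ(T₁⁴ − T₂⁴) / (1/ε₁ + 1/ε₂ − 1).
1/ε₁ + 1/ε₂ − 1 = 1/0.74 + 1/0.93 − 1 = 1.427.
T₁⁴ − T₂⁴ = 2.80×10^12 − 5.39×10^11 = 2.26×10^12 K⁴.
q = 5.67×10⁻⁸ × 2.26×10^12 / 1.427 = 89600 W/m².
Q = q·A = 89600 × 8.6 = 7.71×10^5 W.

Q ≈ 7.71×10^5 W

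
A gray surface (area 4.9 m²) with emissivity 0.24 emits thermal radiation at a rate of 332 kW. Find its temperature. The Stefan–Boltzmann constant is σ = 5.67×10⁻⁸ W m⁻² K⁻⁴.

From P = εσAT⁴, T = (P / εσA)^(1/4) = (3.32×10^5 / (0.24 × 5.67×10⁻⁸ × 4.90))^(1/4).
T = (4.98×10^12)^(1/4) = 1490 K.

T ≈ 1490 K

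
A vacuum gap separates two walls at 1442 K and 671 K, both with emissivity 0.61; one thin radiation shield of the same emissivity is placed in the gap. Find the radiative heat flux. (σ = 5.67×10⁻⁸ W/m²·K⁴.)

q ≈ 51300 W/m²

Each of the 2 gaps contributes resistance (2/ε − 1) = 2/0.61 − 1 = 2.279; total = 4.557.
q = σ(T₁⁴ − T₂⁴) / 4.557 = 5.67×10⁻⁸ × 4.12×10^12 / 4.557 = 51300 W/m².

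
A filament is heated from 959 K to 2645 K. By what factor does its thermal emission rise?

P ∝ T⁴, so the ratio is (2645/959)⁴ = (2.758)⁴ = 57.9.

ratio ≈ 57.9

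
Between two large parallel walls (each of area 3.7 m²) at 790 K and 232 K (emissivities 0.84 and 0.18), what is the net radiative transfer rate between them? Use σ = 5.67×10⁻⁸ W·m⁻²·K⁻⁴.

For two large parallel gray plates, q = σ(T₁⁴ − T₂⁴) / (1/ε₁ + 1/ε₂ − 1).
1/ε₁ + 1/ε₂ − 1 = 1/0.84 + 1/0.18 − 1 = 5.746.
T₁⁴ − T₂⁴ = 3.90×10^11 − 2.90×10^9 = 3.87×10^11 K⁴.
q = 5.67×10⁻⁸ × 3.87×10^11 / 5.746 = 3810 W/m².
Q = q·A = 3810 × 3.7 = 14100 W.

Q ≈ 14100 W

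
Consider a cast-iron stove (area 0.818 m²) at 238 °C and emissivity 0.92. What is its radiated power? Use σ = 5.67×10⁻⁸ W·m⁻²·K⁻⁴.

P ≈ 2910 W

238 °C = 511 K.
Stefan–Boltzmann: P = εσAT⁴ = 0.92 × 5.67×10⁻⁸ × 0.818 × (511)⁴ = 0.92 × 5.67×10⁻⁸ × 0.818 × 6.82×10^10.
P = 2910 W.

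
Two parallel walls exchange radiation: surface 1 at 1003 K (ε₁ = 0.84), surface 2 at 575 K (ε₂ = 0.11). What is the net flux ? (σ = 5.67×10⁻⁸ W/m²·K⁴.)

For two large parallel gray plates, q = σ(T₁⁴ − T₂⁴) / (1/ε₁ + 1/ε₂ − 1).
1/ε₁ + 1/ε₂ − 1 = 1/0.84 + 1/0.11 − 1 = 9.281.
T₁⁴ − T₂⁴ = 1.01×10^12 − 1.09×10^11 = 9.03×10^11 K⁴.
q = 5.67×10⁻⁸ × 9.03×10^11 / 9.281 = 5510 W/m².

q ≈ 5510 W/m²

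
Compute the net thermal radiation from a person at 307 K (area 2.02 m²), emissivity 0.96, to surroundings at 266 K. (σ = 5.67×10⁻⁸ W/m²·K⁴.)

Q = εσA(T⁴ − T_s⁴). T⁴ − T_s⁴ = (307)⁴ − (266)⁴ = 8.88×10^9 − 5.01×10^9 = 3.88×10^9 K⁴.
Q = 0.96 × 5.67×10⁻⁸ × 2.02 × 3.88×10^9 = 426 W.

Q ≈ 426 W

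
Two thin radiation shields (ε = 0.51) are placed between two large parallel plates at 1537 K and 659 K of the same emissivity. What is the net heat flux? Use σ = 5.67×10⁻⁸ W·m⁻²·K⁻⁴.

Each of the 3 gaps contributes resistance (2/ε − 1) = 2/0.51 − 1 = 2.922; total = 8.765.
q = σ(T₁⁴ − T₂⁴) / 8.765 = 5.67×10⁻⁸ × 5.39×10^12 / 8.765 = 34900 W/m².

q ≈ 34900 W/m²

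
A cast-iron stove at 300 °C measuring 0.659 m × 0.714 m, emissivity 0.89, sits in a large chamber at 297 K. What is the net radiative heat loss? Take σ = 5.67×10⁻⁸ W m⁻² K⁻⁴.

Q ≈ 2370 W

A = 0.659 × 0.714 = 0.471 m².
Convert: 300 °C = 573 K.
Q = εσA(T⁴ − T_s⁴). T⁴ − T_s⁴ = (573)⁴ − (297)⁴ = 1.08×10^11 − 7.78×10^9 = 1.00×10^11 K⁴.
Q = 0.89 × 5.67×10⁻⁸ × 0.471 × 1.00×10^11 = 2370 W.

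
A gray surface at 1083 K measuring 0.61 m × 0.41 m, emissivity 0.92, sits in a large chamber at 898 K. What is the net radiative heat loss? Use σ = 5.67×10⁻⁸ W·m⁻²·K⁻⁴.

Q ≈ 9460 W

A = 0.61 × 0.41 = 0.250 m².
Q = εσA(T⁴ − T_s⁴). T⁴ − T_s⁴ = (1083)⁴ − (898)⁴ = 1.38×10^12 − 6.50×10^11 = 7.25×10^11 K⁴.
Q = 0.92 × 5.67×10⁻⁸ × 0.250 × 7.25×10^11 = 9460 W.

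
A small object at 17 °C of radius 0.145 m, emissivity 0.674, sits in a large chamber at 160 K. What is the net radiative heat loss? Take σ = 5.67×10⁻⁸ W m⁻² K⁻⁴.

Q ≈ 64.8 W

A = 4πr² = 4π × (0.145)² = 0.264 m².
Convert: 17 °C = 290 K.
Q = εσA(T⁴ − T_s⁴). T⁴ − T_s⁴ = (290)⁴ − (160)⁴ = 7.07×10^9 − 6.55×10^8 = 6.42×10^9 K⁴.
Q = 0.674 × 5.67×10⁻⁸ × 0.264 × 6.42×10^9 = 64.8 W.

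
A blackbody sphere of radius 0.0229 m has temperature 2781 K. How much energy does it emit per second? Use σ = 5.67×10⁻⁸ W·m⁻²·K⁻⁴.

A = 4πr² = 4π × (0.0229)² = 6.59×10^-3 m².
P = σAT⁴ = 5.67×10⁻⁸ × 6.59×10^-3 × (2781)⁴ = 5.67×10⁻⁸ × 6.59×10^-3 × 5.98×10^13.
P = 22300 W.

P ≈ 22300 W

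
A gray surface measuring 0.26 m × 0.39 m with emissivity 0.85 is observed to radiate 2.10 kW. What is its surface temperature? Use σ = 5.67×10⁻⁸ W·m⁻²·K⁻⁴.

A = 0.26 × 0.39 = 0.101 m².
From P = εσAT⁴, T = (P / εσA)^(1/4) = (2100 / (0.85 × 5.67×10⁻⁸ × 0.101))^(1/4).
T = (4.30×10^11)^(1/4) = 810 K.

T ≈ 810 K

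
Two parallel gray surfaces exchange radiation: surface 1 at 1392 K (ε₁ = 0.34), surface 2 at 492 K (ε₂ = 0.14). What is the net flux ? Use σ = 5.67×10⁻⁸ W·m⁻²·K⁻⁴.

For two large parallel gray plates, q = σ(T₁⁴ − T₂⁴) / (1/ε₁ + 1/ε₂ − 1).
1/ε₁ + 1/ε₂ − 1 = 1/0.34 + 1/0.14 − 1 = 9.084.
T₁⁴ − T₂⁴ = 3.75×10^12 − 5.86×10^10 = 3.70×10^12 K⁴.
q = 5.67×10⁻⁸ × 3.70×10^12 / 9.084 = 23100 W/m².

q ≈ 23100 W/m²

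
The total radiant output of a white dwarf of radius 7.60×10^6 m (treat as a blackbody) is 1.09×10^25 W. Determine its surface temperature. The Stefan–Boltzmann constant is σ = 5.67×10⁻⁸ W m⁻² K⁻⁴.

T ≈ 22700 K

A = 4πr² = 4π × (7.60×10^6)² = 7.26×10^14 m².
From P = σAT⁴, T = (P / σA)^(1/4) = (1.09×10^25 / (5.67×10⁻⁸ × 7.26×10^14))^(1/4).
T = (2.65×10^17)^(1/4) = 22700 K.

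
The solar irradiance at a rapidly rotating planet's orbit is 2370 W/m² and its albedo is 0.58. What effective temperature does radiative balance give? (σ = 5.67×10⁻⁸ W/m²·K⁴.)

Power absorbed = (1−a)S·πR²; power emitted = 4πR²σT⁴. Equating and cancelling πR²:
T = ((1−a)S / 4σ)^(1/4) = (995 / (4 × 5.67×10⁻⁸))^(1/4) = (4.39×10^9)^(1/4).
T = 257 K.

T ≈ 257 K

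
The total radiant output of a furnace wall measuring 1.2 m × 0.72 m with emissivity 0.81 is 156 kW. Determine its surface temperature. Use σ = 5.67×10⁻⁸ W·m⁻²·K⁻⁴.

A = 1.2 × 0.72 = 0.864 m².
From P = εσAT⁴, T = (P / εσA)^(1/4) = (1.56×10^5 / (0.81 × 5.67×10⁻⁸ × 0.864))^(1/4).
T = (3.93×10^12)^(1/4) = 1410 K.

T ≈ 1410 K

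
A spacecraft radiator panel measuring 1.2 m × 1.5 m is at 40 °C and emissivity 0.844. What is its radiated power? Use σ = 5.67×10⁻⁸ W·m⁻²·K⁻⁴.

A = 1.2 × 1.5 = 1.80 m².
40 °C = 313 K.
Stefan–Boltzmann: P = εσAT⁴ = 0.844 × 5.67×10⁻⁸ × 1.80 × (313)⁴ = 0.844 × 5.67×10⁻⁸ × 1.80 × 9.60×10^9.
P = 827 W.

P ≈ 827 W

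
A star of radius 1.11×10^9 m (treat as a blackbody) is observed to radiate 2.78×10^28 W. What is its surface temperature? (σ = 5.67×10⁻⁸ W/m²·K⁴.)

T ≈ 13300 K

A = 4πr² = 4π × (1.11×10^9)² = 1.55×10^19 m².
From P = σAT⁴, T = (P / σA)^(1/4) = (2.78×10^28 / (5.67×10⁻⁸ × 1.55×10^19))^(1/4).
T = (3.17×10^16)^(1/4) = 13300 K.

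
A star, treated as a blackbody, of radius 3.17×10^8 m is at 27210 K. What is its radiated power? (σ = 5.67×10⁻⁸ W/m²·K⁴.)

P ≈ 3.92×10^28 W

A = 4πr² = 4π × (3.17×10^8)² = 1.26×10^18 m².
P = σAT⁴ = 5.67×10⁻⁸ × 1.26×10^18 × (27210)⁴ = 5.67×10⁻⁸ × 1.26×10^18 × 5.48×10^17.
P = 3.92×10^28 W.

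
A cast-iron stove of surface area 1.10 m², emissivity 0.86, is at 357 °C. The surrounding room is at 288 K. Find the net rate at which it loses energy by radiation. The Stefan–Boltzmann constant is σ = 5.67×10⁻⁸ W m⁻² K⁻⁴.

Convert: 357 °C = 630 K.
Q = εσA(T⁴ − T_s⁴). T⁴ − T_s⁴ = (630)⁴ − (288)⁴ = 1.58×10^11 − 6.88×10^9 = 1.51×10^11 K⁴.
Q = 0.86 × 5.67×10⁻⁸ × 1.10 × 1.51×10^11 = 8080 W.

Q ≈ 8080 W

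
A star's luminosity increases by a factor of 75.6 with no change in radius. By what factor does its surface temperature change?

P ∝ T⁴ ⇒ T ∝ P^(1/4), so T scales by (75.6)^(1/4) = 2.95.

factor ≈ 2.95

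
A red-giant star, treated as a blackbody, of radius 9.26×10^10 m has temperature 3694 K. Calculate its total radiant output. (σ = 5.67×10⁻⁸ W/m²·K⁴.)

A = 4πr² = 4π × (9.26×10^10)² = 1.08×10^23 m².
P = σAT⁴ = 5.67×10⁻⁸ × 1.08×10^23 × (3694)⁴ = 5.67×10⁻⁸ × 1.08×10^23 × 1.86×10^14.
P = 1.14×10^30 W.

P ≈ 1.14×10^30 W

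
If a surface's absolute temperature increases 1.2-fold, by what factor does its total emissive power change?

factor ≈ 2.07

P ∝ T⁴, so the power scales as (1.2)⁴ = 2.07.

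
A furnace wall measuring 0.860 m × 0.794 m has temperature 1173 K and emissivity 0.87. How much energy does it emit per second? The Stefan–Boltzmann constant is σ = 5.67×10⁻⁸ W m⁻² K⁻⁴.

P ≈ 63800 W

A = 0.860 × 0.794 = 0.683 m².
Stefan–Boltzmann: P = εσAT⁴ = 0.87 × 5.67×10⁻⁸ × 0.683 × (1173)⁴ = 0.87 × 5.67×10⁻⁸ × 0.683 × 1.89×10^12.
P = 63800 W.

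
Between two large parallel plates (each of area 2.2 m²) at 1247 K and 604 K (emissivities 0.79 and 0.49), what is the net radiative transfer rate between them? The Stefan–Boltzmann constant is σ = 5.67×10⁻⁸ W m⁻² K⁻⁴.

Q ≈ 1.24×10^5 W

For two large parallel gray plates, q = σ(T₁⁴ − T₂⁴) / (1/ε₁ + 1/ε₂ − 1).
1/ε₁ + 1/ε₂ − 1 = 1/0.79 + 1/0.49 − 1 = 2.307.
T₁⁴ − T₂⁴ = 2.42×10^12 − 1.33×10^11 = 2.28×10^12 K⁴.
q = 5.67×10⁻⁸ × 2.28×10^12 / 2.307 = 56200 W/m².
Q = q·A = 56200 × 2.2 = 1.24×10^5 W.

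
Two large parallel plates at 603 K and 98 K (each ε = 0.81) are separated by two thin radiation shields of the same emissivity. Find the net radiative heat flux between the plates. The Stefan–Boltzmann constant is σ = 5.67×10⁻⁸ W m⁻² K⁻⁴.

q ≈ 1700 W/m²

Each of the 3 gaps contributes resistance (2/ε − 1) = 2/0.81 − 1 = 1.469; total = 4.407.
q = σ(T₁⁴ − T₂⁴) / 4.407 = 5.67×10⁻⁸ × 1.32×10^11 / 4.407 = 1700 W/m².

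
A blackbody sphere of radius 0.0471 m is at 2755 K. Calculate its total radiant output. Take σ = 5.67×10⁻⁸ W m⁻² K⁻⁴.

A = 4πr² = 4π × (0.0471)² = 0.0279 m².
P = σAT⁴ = 5.67×10⁻⁸ × 0.0279 × (2755)⁴ = 5.67×10⁻⁸ × 0.0279 × 5.76×10^13.
P = 91100 W.

P ≈ 91100 W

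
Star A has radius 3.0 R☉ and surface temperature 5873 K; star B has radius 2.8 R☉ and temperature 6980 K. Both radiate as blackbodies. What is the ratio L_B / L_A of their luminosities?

L = 4πR²σT⁴ ∝ R²T⁴, so L_B/L_A = (2.8/3.0)² × (6980/5873)⁴ = 0.871 × 2.00 = 1.74.

L_B/L_A ≈ 1.74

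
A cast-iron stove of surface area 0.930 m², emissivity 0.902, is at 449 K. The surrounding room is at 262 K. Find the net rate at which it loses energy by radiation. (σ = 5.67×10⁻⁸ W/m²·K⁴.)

Q = εσA(T⁴ − T_s⁴). T⁴ − T_s⁴ = (449)⁴ − (262)⁴ = 4.06×10^10 − 4.71×10^9 = 3.59×10^10 K⁴.
Q = 0.902 × 5.67×10⁻⁸ × 0.930 × 3.59×10^10 = 1710 W.

Q ≈ 1710 W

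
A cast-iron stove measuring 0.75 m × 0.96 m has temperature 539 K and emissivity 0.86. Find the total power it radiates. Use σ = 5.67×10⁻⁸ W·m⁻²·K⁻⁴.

P ≈ 2960 W

A = 0.75 × 0.96 = 0.720 m².
P = εσAT⁴ = 0.86 × 5.67×10⁻⁸ × 0.720 × (539)⁴ = 0.86 × 5.67×10⁻⁸ × 0.720 × 8.44×10^10.
P = 2960 W.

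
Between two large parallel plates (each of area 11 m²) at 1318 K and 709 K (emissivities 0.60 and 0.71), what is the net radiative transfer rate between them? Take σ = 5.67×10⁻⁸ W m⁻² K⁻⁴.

Q ≈ 8.31×10^5 W

For two large parallel gray plates, q = σ(T₁⁴ − T₂⁴) / (1/ε₁ + 1/ε₂ − 1).
1/ε₁ + 1/ε₂ − 1 = 1/0.60 + 1/0.71 − 1 = 2.075.
T₁⁴ − T₂⁴ = 3.02×10^12 − 2.53×10^11 = 2.76×10^12 K⁴.
q = 5.67×10⁻⁸ × 2.76×10^12 / 2.075 = 75500 W/m².
Q = q·A = 75500 × 11 = 8.31×10^5 W.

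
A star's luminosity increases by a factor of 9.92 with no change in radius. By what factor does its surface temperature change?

P ∝ T⁴ ⇒ T ∝ P^(1/4), so T scales by (9.92)^(1/4) = 1.77.

factor ≈ 1.77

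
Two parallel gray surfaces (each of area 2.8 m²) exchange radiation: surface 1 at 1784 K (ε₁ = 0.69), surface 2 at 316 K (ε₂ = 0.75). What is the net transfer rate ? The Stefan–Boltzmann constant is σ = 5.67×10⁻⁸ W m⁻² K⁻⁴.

Q ≈ 9.01×10^5 W

For two large parallel gray plates, q = σ(T₁⁴ − T₂⁴) / (1/ε₁ + 1/ε₂ − 1).
1/ε₁ + 1/ε₂ − 1 = 1/0.69 + 1/0.75 − 1 = 1.783.
T₁⁴ − T₂⁴ = 1.01×10^13 − 9.97×10^9 = 1.01×10^13 K⁴.
q = 5.67×10⁻⁸ × 1.01×10^13 / 1.783 = 3.22×10^5 W/m².
Q = q·A = 3.22×10^5 × 2.8 = 9.01×10^5 W.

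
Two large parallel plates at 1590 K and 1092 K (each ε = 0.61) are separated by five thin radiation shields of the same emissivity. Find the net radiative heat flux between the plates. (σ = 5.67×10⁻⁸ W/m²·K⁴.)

q ≈ 20600 W/m²

Each of the 6 gaps contributes resistance (2/ε − 1) = 2/0.61 − 1 = 2.279; total = 13.67.
q = σ(T₁⁴ − T₂⁴) / 13.67 = 5.67×10⁻⁸ × 4.97×10^12 / 13.67 = 20600 W/m².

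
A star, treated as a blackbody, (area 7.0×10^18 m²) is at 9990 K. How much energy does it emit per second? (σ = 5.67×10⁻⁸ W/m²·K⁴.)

P = σAT⁴ = 5.67×10⁻⁸ × 7.00×10^18 × (9990)⁴ = 5.67×10⁻⁸ × 7.00×10^18 × 9.96×10^15.
P = 3.95×10^27 W.

P ≈ 3.95×10^27 W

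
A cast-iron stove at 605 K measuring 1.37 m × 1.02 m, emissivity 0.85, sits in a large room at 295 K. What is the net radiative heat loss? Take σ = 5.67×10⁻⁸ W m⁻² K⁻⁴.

Q ≈ 8510 W

A = 1.37 × 1.02 = 1.40 m².
Q = εσA(T⁴ − T_s⁴). T⁴ − T_s⁴ = (605)⁴ − (295)⁴ = 1.34×10^11 − 7.57×10^9 = 1.26×10^11 K⁴.
Q = 0.85 × 5.67×10⁻⁸ × 1.40 × 1.26×10^11 = 8510 W.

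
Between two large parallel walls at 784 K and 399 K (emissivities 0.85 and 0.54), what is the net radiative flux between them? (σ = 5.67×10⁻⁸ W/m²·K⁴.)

q ≈ 9850 W/m²

For two large parallel gray plates, q = σ(T₁⁴ − T₂⁴) / (1/ε₁ + 1/ε₂ − 1).
1/ε₁ + 1/ε₂ − 1 = 1/0.85 + 1/0.54 − 1 = 2.028.
T₁⁴ − T₂⁴ = 3.78×10^11 − 2.53×10^10 = 3.52×10^11 K⁴.
q = 5.67×10⁻⁸ × 3.52×10^11 / 2.028 = 9850 W/m².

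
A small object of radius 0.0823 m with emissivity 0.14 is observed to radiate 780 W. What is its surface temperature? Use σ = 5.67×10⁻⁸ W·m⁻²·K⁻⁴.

T ≈ 1040 K

A = 4πr² = 4π × (0.0823)² = 0.0851 m².
From P = εσAT⁴, T = (P / εσA)^(1/4) = (780 / (0.14 × 5.67×10⁻⁸ × 0.0851))^(1/4).
T = (1.15×10^12)^(1/4) = 1040 K.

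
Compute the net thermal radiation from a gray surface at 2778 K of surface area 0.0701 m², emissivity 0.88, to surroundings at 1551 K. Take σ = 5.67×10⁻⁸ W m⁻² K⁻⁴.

Q ≈ 1.88×10^5 W

Q = εσA(T⁴ − T_s⁴). T⁴ − T_s⁴ = (2778)⁴ − (1551)⁴ = 5.96×10^13 − 5.79×10^12 = 5.38×10^13 K⁴.
Q = 0.88 × 5.67×10⁻⁸ × 0.0701 × 5.38×10^13 = 1.88×10^5 W.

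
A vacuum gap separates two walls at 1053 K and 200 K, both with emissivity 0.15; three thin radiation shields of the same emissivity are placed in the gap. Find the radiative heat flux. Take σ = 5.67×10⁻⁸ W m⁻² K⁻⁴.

Each of the 4 gaps contributes resistance (2/ε − 1) = 2/0.15 − 1 = 12.33; total = 49.33.
q = σ(T₁⁴ − T₂⁴) / 49.33 = 5.67×10⁻⁸ × 1.23×10^12 / 49.33 = 1410 W/m².

q ≈ 1410 W/m²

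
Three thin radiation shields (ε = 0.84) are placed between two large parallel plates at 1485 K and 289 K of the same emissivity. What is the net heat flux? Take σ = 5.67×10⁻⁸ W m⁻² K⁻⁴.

q ≈ 49800 W/m²

Each of the 4 gaps contributes resistance (2/ε − 1) = 2/0.84 − 1 = 1.381; total = 5.524.
q = σ(T₁⁴ − T₂⁴) / 5.524 = 5.67×10⁻⁸ × 4.86×10^12 / 5.524 = 49800 W/m².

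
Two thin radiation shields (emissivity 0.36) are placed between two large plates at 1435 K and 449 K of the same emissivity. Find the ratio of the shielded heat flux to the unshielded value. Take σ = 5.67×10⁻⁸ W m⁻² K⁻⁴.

With N identical shields there are N+1 = 3 gaps in series, each with the same radiative resistance, so the flux falls to 1/(N+1) of its unshielded value.

ratio ≈ 0.333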